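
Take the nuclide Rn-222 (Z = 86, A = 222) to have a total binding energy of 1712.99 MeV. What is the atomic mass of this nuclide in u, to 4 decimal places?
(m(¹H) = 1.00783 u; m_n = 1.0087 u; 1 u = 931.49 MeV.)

Mass defect = 1712.99 MeV / (931.49 MeV/u) = 1.838978 u
Constituent mass = 86(1.00783) + 136(1.0087) = 223.85658 u
Atomic mass = 223.85658 − 1.838978 = 222.017602 u ≈ 222.0176 u (to 4 decimal places)

222.0176 u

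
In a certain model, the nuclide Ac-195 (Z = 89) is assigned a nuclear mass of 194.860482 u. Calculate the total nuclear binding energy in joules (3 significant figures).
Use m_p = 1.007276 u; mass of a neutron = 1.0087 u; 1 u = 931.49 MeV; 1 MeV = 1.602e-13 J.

Σm = 89·m_p + 106·m_n = 89.647564 + 106.9222 = 196.569764 u
The mass defect is 196.569764 − 194.860482 = 1.709282 u.
Converting to energy: 1.709282 u × 931.49 MeV/u = 1592.18 MeV
In joules: 1592.18 MeV × 1.602e-13 J/MeV = 2.5507e-10 J

2.55e-10 J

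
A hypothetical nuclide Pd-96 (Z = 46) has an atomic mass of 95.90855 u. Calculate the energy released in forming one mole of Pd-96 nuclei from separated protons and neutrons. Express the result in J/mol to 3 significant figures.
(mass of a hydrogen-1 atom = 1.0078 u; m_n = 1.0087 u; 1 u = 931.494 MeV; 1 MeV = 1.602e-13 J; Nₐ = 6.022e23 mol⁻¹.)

7.96e+13 J/mol

With 46 protons and 50 neutrons (A = 96):
Mass of separated nucleons = 46(1.0078) + 50(1.0087) = 46.3588 + 50.4350 = 96.7938 u
Δm = 96.7938 − 95.90855 = 0.88525 u
Converting to energy: 0.88525 u × 931.494 MeV/u = 824.605 MeV
Per nucleus in joules: 824.605 MeV × 1.602e-13 J/MeV = 1.3210e-10 J
Per mole: 1.3210e-10 J × 6.022e23 mol⁻¹ = 7.9551e+13 J/mol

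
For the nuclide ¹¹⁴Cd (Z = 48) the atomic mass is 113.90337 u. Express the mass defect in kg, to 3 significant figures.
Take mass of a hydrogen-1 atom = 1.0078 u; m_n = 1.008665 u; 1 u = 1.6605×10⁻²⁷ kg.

With 48 protons and 66 neutrons (A = 114):
Mass of separated nucleons = 48(1.0078) + 66(1.008665) = 48.3744 + 66.571890 = 114.946290 u
Mass defect Δm = 114.946290 − 113.90337 = 1.042920 u
In SI units: 1.042920 u × 1.6605×10⁻²⁷ kg/u = 1.7318e-27 kg

1.73e-27 kg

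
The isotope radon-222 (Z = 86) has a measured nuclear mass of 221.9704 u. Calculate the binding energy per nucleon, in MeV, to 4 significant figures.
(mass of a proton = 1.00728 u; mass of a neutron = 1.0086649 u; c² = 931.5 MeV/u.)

7.696 MeV/nucleon

The nucleus contains 86 protons and 222 − 86 = 136 neutrons.
Σm = 86·m_p + 136·m_n = 86.62608 + 137.1784264 = 223.8045064 u
Mass defect Δm = 223.8045064 − 221.9704 = 1.8341064 u
Converting to energy: 1.8341064 u × 931.5 MeV/u = 1708.47 MeV
BE/A = 1708.47 MeV / 222 = 7.696 MeV/nucleon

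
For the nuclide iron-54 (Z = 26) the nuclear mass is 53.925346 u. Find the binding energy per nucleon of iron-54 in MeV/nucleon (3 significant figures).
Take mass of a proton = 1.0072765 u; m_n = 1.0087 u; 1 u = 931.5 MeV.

With 26 protons and 28 neutrons (A = 54):
Total constituent mass: 26 × 1.0072765 + 28 × 1.0087 = 54.4327890 u
Δm = 54.4327890 − 53.925346 = 0.5074430 u
Converting to energy: 0.5074430 u × 931.5 MeV/u = 472.683 MeV
Dividing by A = 54 gives 8.753 MeV per nucleon.

8.75 MeV/nucleon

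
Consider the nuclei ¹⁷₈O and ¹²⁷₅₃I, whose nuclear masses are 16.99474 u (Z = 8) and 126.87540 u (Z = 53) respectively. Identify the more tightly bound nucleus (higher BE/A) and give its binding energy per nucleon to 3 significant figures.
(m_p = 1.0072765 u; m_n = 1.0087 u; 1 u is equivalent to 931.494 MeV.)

¹²⁷₅₃I; 8.46 MeV/nucleon

¹⁷₈O: Σm = 8(1.0072765) + 9(1.0087) = 17.1365120 u; Δm = 0.1417720 u; E_B = 132.06 MeV; E_B/A = 7.768 MeV
¹²⁷₅₃I: Σm = 53(1.0072765) + 74(1.0087) = 128.0294545 u; Δm = 1.1540545 u; E_B = 1074.99 MeV; E_B/A = 8.4645 MeV
¹²⁷₅₃I has the higher binding energy per nucleon, so it is the more tightly bound nucleus.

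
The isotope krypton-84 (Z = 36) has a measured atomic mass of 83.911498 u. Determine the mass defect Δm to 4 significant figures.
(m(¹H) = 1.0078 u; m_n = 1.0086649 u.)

Total constituent mass: 36 × 1.0078 + 48 × 1.0086649 = 84.6967152 u
Mass defect Δm = 84.6967152 − 83.911498 = 0.7852172 u

0.7852 u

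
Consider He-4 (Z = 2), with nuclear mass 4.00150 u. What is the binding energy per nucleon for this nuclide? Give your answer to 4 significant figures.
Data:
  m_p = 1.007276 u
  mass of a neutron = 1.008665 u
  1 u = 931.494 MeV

With 2 protons and 2 neutrons (A = 4):
Total constituent mass: 2 × 1.007276 + 2 × 1.008665 = 4.031882 u
The mass defect is 4.031882 − 4.00150 = 0.030382 u.
Binding energy = Δm·c² = 0.030382 × 931.494 MeV/u = 28.3007 MeV
Dividing by A = 4 gives 7.075 MeV per nucleon.

7.075 MeV/nucleon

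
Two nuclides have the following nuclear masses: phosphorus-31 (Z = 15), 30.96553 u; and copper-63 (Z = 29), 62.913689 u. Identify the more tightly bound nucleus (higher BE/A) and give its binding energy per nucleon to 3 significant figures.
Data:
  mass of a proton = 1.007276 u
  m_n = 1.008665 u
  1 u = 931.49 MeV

copper-63; 8.75 MeV/nucleon

phosphorus-31: Σm = 15(1.007276) + 16(1.008665) = 31.247780 u; Δm = 0.282250 u; E_B = 262.91 MeV; E_B/A = 8.481 MeV
copper-63: Σm = 29(1.007276) + 34(1.008665) = 63.505614 u; Δm = 0.591925 u; E_B = 551.37 MeV; E_B/A = 8.752 MeV
copper-63 has the higher binding energy per nucleon, so it is the more tightly bound nucleus.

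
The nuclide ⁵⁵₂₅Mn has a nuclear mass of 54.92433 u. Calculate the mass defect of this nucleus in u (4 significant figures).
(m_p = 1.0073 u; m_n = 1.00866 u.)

0.5180 u

The nucleus contains 25 protons and 55 − 25 = 30 neutrons.
Σm = 25·m_p + 30·m_n = 25.1825 + 30.25980 = 55.44230 u
Mass defect Δm = 55.44230 − 54.92433 = 0.51797 u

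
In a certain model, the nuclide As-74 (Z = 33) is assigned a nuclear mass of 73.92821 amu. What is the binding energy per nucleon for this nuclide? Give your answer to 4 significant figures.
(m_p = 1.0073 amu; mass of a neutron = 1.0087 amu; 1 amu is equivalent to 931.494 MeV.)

8.426 MeV/nucleon

The nucleus contains 33 protons and 74 − 33 = 41 neutrons.
Σm = 33·m_p + 41·m_n = 33.2409 + 41.3567 = 74.5976 amu
Δm = 74.5976 − 73.92821 = 0.66939 amu
Binding energy = Δm·c² = 0.66939 × 931.494 MeV/amu = 623.533 MeV
Dividing by A = 74 gives 8.426 MeV per nucleon.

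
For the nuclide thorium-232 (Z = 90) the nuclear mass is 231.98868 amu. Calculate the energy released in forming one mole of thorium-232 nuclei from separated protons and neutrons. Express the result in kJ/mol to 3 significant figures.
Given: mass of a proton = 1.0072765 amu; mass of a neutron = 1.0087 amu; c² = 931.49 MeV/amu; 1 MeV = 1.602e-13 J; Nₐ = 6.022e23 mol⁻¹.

1.71e+11 kJ/mol

Mass of separated nucleons = 90(1.0072765) + 142(1.0087) = 90.6548850 + 143.2354 = 233.8902850 amu
Mass defect Δm = 233.8902850 − 231.98868 = 1.9016050 amu
E_B = 1.9016050 × 931.49 = 1771.33 MeV
Per nucleus in joules: 1771.33 MeV × 1.602e-13 J/MeV = 2.8377e-10 J
Per mole: 2.8377e-10 J × 6.022e23 mol⁻¹ = 1.7089e+14 J/mol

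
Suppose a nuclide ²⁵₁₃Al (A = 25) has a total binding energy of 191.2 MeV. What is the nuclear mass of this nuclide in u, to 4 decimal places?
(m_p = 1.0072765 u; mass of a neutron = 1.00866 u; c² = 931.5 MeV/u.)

24.9933 u

Mass defect = 191.2 MeV / (931.5 MeV/u) = 0.205260 u
Constituent mass = 13(1.0072765) + 12(1.00866) = 25.1985145 u
Nuclear mass = 25.1985145 − 0.205260 = 24.9932545 u ≈ 24.9933 u (to 4 decimal places)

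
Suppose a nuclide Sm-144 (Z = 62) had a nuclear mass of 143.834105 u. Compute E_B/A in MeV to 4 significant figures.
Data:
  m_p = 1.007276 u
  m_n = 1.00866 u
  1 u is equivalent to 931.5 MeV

Z = 62, so N = A − Z = 144 − 62 = 82.
Σm = 62·m_p + 82·m_n = 62.451112 + 82.71012 = 145.161232 u
Mass defect Δm = 145.161232 − 143.834105 = 1.327127 u
E_B = 1.327127 × 931.5 = 1236.22 MeV
Per nucleon: 1236.22 / 144 = 8.585 MeV

8.585 MeV/nucleon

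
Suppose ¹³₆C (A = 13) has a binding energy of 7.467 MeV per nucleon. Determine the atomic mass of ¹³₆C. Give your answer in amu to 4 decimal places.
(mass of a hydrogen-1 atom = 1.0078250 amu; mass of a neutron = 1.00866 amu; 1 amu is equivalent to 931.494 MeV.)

Total binding energy = 13 × 7.467 = 97.071 MeV
Mass defect = 97.071 MeV / (931.494 MeV/amu) = 0.104210 amu
Constituent mass = 6(1.0078250) + 7(1.00866) = 13.1075700 amu
Atomic mass = 13.1075700 − 0.104210 = 13.0033600 amu ≈ 13.0034 amu (to 4 decimal places)

13.0034 amu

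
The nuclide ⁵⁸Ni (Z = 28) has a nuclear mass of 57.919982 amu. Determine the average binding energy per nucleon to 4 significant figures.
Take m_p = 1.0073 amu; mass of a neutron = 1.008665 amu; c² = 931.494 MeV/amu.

8.743 MeV/nucleon

Total constituent mass: 28 × 1.0073 + 30 × 1.008665 = 58.464350 amu
Mass defect Δm = 58.464350 − 57.919982 = 0.544368 amu
Binding energy = Δm·c² = 0.544368 × 931.494 MeV/amu = 507.076 MeV
Per nucleon: 507.076 / 58 = 8.743 MeV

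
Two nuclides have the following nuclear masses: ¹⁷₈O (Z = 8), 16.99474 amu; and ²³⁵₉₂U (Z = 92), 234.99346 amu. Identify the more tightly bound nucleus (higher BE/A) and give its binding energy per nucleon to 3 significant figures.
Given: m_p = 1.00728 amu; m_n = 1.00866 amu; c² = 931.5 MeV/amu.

¹⁷₈O: Σm = 8(1.00728) + 9(1.00866) = 17.13618 amu; Δm = 0.14144 amu; E_B = 131.75 MeV; E_B/A = 7.750 MeV
²³⁵₉₂U: Σm = 92(1.00728) + 143(1.00866) = 236.90814 amu; Δm = 1.91468 amu; E_B = 1783.5 MeV; E_B/A = 7.589 MeV
¹⁷₈O has the higher binding energy per nucleon, so it is the more tightly bound nucleus.

¹⁷₈O; 7.75 MeV/nucleon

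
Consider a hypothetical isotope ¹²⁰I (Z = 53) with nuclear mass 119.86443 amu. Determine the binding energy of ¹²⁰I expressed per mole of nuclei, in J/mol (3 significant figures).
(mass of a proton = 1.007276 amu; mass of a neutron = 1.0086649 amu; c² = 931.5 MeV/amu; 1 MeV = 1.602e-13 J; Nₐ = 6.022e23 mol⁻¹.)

9.90e+13 J/mol

Total constituent mass: 53 × 1.007276 + 67 × 1.0086649 = 120.9661763 amu
The mass defect is 120.9661763 − 119.86443 = 1.1017463 amu.
Binding energy = Δm·c² = 1.1017463 × 931.5 MeV/amu = 1026.28 MeV
Per nucleus in joules: 1026.28 MeV × 1.602e-13 J/MeV = 1.6441e-10 J
Per mole: 1.6441e-10 J × 6.022e23 mol⁻¹ = 9.9008e+13 J/mol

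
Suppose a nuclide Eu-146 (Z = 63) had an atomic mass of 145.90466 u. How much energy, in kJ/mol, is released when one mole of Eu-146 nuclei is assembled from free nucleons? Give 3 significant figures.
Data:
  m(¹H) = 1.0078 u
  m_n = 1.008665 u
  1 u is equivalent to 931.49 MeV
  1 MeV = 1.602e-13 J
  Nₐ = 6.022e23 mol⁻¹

1.17e+11 kJ/mol

Mass of separated nucleons = 63(1.0078) + 83(1.008665) = 63.4914 + 83.719195 = 147.210595 u
Mass defect Δm = 147.210595 − 145.90466 = 1.305935 u
E_B = 1.305935 × 931.49 = 1216.47 MeV
Per nucleus in joules: 1216.47 MeV × 1.602e-13 J/MeV = 1.9488e-10 J
Per mole: 1.9488e-10 J × 6.022e23 mol⁻¹ = 1.1736e+14 J/mol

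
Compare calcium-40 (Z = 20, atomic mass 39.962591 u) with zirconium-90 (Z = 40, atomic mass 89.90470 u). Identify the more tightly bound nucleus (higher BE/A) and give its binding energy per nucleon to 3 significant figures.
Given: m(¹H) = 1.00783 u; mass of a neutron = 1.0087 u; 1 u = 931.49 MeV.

calcium-40: Σm = 20(1.00783) + 20(1.0087) = 40.33060 u; Δm = 0.368009 u; E_B = 342.80 MeV; E_B/A = 8.570 MeV
zirconium-90: Σm = 40(1.00783) + 50(1.0087) = 90.74820 u; Δm = 0.84350 u; E_B = 785.71 MeV; E_B/A = 8.730 MeV
zirconium-90 has the higher binding energy per nucleon, so it is the more tightly bound nucleus.

zirconium-90; 8.73 MeV/nucleon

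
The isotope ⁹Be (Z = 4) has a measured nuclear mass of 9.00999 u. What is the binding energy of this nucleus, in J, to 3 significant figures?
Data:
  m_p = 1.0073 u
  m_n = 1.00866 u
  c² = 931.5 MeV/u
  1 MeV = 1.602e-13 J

9.33e-12 J

With 4 protons and 5 neutrons (A = 9):
Σm = 4·m_p + 5·m_n = 4.0292 + 5.04330 = 9.07250 u
Δm = 9.07250 − 9.00999 = 0.06251 u
E_B = 0.06251 × 931.5 = 58.2281 MeV
In joules: 58.2281 MeV × 1.602e-13 J/MeV = 9.3281e-12 J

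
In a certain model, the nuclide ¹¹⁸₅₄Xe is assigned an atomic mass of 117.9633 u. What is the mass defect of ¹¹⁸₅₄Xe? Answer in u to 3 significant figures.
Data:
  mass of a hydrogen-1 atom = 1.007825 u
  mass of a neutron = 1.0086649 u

1.01 u

The nucleus contains 54 protons and 118 − 54 = 64 neutrons.
Total constituent mass: 54 × 1.007825 + 64 × 1.0086649 = 118.9771036 u
Δm = 118.9771036 − 117.9633 = 1.0138036 u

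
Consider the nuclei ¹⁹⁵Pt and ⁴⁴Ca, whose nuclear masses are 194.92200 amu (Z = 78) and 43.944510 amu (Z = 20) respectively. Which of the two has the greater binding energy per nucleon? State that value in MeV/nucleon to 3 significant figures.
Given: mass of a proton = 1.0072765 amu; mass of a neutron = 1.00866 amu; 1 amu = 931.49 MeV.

⁴⁴Ca; 8.66 MeV/nucleon

¹⁹⁵Pt: Σm = 78(1.0072765) + 117(1.00866) = 196.5807870 amu; Δm = 1.6587870 amu; E_B = 1545.1 MeV; E_B/A = 7.924 MeV
⁴⁴Ca: Σm = 20(1.0072765) + 24(1.00866) = 44.3533700 amu; Δm = 0.4088600 amu; E_B = 380.85 MeV; E_B/A = 8.656 MeV
⁴⁴Ca has the higher binding energy per nucleon, so it is the more tightly bound nucleus.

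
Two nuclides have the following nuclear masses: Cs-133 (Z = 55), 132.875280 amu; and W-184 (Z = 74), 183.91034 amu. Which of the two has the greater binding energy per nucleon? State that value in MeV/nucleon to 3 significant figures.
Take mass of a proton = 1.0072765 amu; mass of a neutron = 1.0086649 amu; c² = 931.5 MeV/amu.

Cs-133: Σm = 55(1.0072765) + 78(1.0086649) = 134.0760697 amu; Δm = 1.2007897 amu; E_B = 1118.5 MeV; E_B/A = 8.410 MeV
W-184: Σm = 74(1.0072765) + 110(1.0086649) = 185.4916000 amu; Δm = 1.5812600 amu; E_B = 1472.9 MeV; E_B/A = 8.005 MeV
Cs-133 has the higher binding energy per nucleon, so it is the more tightly bound nucleus.

Cs-133; 8.41 MeV/nucleon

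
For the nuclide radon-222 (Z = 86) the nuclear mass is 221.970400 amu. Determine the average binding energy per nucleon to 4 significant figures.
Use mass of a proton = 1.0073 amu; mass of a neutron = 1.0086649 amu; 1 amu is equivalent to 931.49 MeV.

7.703 MeV/nucleon

Mass of separated nucleons = 86(1.0073) + 136(1.0086649) = 86.6278 + 137.1784264 = 223.8062264 amu
Δm = 223.8062264 − 221.970400 = 1.8358264 amu
E_B = 1.8358264 × 931.49 = 1710.05 MeV
Dividing by A = 222 gives 7.703 MeV per nucleon.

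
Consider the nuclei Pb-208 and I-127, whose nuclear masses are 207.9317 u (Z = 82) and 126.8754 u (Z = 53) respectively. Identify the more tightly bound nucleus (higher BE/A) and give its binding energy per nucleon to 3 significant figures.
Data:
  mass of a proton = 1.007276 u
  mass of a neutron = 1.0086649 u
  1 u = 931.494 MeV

I-127; 8.45 MeV/nucleon

Pb-208: Σm = 82(1.007276) + 126(1.0086649) = 209.6884094 u; Δm = 1.7567094 u; E_B = 1636.4 MeV; E_B/A = 7.867 MeV
I-127: Σm = 53(1.007276) + 74(1.0086649) = 128.0268306 u; Δm = 1.1514306 u; E_B = 1072.55 MeV; E_B/A = 8.445 MeV
I-127 has the higher binding energy per nucleon, so it is the more tightly bound nucleus.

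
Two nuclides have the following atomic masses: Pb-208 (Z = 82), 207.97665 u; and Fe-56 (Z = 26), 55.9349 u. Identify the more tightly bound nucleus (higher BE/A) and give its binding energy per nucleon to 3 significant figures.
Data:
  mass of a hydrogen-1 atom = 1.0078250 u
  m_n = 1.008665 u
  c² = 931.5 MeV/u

Pb-208: Σm = 82(1.0078250) + 126(1.008665) = 209.7334400 u; Δm = 1.7567900 u; E_B = 1636.45 MeV; E_B/A = 7.868 MeV
Fe-56: Σm = 26(1.0078250) + 30(1.008665) = 56.4634000 u; Δm = 0.5285000 u; E_B = 492.30 MeV; E_B/A = 8.791 MeV
Fe-56 has the higher binding energy per nucleon, so it is the more tightly bound nucleus.

Fe-56; 8.79 MeV/nucleon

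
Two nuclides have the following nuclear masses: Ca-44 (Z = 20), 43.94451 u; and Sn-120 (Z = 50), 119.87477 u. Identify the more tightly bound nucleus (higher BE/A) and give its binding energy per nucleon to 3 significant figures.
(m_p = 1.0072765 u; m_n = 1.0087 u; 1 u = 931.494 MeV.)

Ca-44; 8.68 MeV/nucleon

Ca-44: Σm = 20(1.0072765) + 24(1.0087) = 44.3543300 u; Δm = 0.4098200 u; E_B = 381.74 MeV; E_B/A = 8.676 MeV
Sn-120: Σm = 50(1.0072765) + 70(1.0087) = 120.9728250 u; Δm = 1.0980550 u; E_B = 1022.83 MeV; E_B/A = 8.524 MeV
Ca-44 has the higher binding energy per nucleon, so it is the more tightly bound nucleus.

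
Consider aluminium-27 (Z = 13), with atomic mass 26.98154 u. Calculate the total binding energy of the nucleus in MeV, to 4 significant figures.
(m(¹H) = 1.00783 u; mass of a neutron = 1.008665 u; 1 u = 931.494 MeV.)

The nucleus contains 13 protons and 27 − 13 = 14 neutrons.
Total constituent mass: 13 × 1.00783 + 14 × 1.008665 = 27.223100 u
Δm = 27.223100 − 26.98154 = 0.241560 u
Binding energy = Δm·c² = 0.241560 × 931.494 MeV/u = 225.012 MeV

225.0 MeV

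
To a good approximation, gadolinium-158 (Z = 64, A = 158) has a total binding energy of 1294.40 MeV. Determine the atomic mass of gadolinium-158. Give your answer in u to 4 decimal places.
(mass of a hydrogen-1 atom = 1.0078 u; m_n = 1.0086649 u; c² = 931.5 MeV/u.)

Mass defect = 1294.40 MeV / (931.5 MeV/u) = 1.389587 u
Constituent mass = 64(1.0078) + 94(1.0086649) = 159.3137006 u
Atomic mass = 159.3137006 − 1.389587 = 157.9241136 u ≈ 157.9241 u (to 4 decimal places)

157.9241 u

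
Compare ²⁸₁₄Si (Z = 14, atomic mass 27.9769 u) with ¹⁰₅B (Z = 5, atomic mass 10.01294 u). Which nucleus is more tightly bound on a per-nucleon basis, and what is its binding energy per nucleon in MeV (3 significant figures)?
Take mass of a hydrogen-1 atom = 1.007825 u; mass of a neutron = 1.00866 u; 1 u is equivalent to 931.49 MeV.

²⁸₁₄Si: Σm = 14(1.007825) + 14(1.00866) = 28.230790 u; Δm = 0.253890 u; E_B = 236.50 MeV; E_B/A = 8.446 MeV
¹⁰₅B: Σm = 5(1.007825) + 5(1.00866) = 10.082425 u; Δm = 0.069485 u; E_B = 64.7246 MeV; E_B/A = 6.472 MeV
²⁸₁₄Si has the higher binding energy per nucleon, so it is the more tightly bound nucleus.

²⁸₁₄Si; 8.45 MeV/nucleon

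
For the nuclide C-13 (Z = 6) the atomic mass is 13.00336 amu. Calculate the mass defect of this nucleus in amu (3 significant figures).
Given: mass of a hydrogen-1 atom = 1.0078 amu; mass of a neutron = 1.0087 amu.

0.104 amu

The nucleus contains 6 protons and 13 − 6 = 7 neutrons.
Σm = 6·m(¹H) + 7·m_n = 6.0468 + 7.0609 = 13.1077 amu
Δm = 13.1077 − 13.00336 = 0.10434 amu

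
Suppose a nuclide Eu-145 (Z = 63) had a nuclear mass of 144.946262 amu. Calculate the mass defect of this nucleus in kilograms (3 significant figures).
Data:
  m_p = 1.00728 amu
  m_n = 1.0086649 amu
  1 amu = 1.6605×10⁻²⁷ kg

Total constituent mass: 63 × 1.00728 + 82 × 1.0086649 = 146.1691618 amu
Mass defect Δm = 146.1691618 − 144.946262 = 1.2228998 amu
In SI units: 1.2228998 amu × 1.6605×10⁻²⁷ kg/amu = 2.0306e-27 kg

2.03e-27 kg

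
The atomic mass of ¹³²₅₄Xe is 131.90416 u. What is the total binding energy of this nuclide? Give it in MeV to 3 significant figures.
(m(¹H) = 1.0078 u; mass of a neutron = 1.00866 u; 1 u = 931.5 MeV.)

1110 MeV

Z = 54, so N = A − Z = 132 − 54 = 78.
Mass of separated nucleons = 54(1.0078) + 78(1.00866) = 54.4212 + 78.67548 = 133.09668 u
Mass defect Δm = 133.09668 − 131.90416 = 1.19252 u
Binding energy = Δm·c² = 1.19252 × 931.5 MeV/u = 1110.83 MeV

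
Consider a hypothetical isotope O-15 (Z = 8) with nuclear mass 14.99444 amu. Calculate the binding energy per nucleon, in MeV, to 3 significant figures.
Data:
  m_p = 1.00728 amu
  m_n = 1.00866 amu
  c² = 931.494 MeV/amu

7.73 MeV/nucleon

Mass of separated nucleons = 8(1.00728) + 7(1.00866) = 8.05824 + 7.06062 = 15.11886 amu
Mass defect Δm = 15.11886 − 14.99444 = 0.12442 amu
Binding energy = Δm·c² = 0.12442 × 931.494 MeV/amu = 115.896 MeV
BE/A = 115.896 MeV / 15 = 7.726 MeV/nucleon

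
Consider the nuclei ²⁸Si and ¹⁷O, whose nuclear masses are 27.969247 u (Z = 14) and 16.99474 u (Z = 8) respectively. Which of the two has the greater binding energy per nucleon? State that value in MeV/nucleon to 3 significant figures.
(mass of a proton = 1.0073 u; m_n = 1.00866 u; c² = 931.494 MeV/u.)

²⁸Si: Σm = 14(1.0073) + 14(1.00866) = 28.22344 u; Δm = 0.254193 u; E_B = 236.78 MeV; E_B/A = 8.456 MeV
¹⁷O: Σm = 8(1.0073) + 9(1.00866) = 17.13634 u; Δm = 0.14160 u; E_B = 131.90 MeV; E_B/A = 7.759 MeV
²⁸Si has the higher binding energy per nucleon, so it is the more tightly bound nucleus.

²⁸Si; 8.46 MeV/nucleon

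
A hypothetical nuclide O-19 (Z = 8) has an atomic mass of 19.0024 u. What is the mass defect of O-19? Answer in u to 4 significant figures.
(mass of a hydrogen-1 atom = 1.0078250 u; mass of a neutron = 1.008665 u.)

0.1555 u

Mass of separated nucleons = 8(1.0078250) + 11(1.008665) = 8.0626000 + 11.095315 = 19.1579150 u
Mass defect Δm = 19.1579150 − 19.0024 = 0.1555150 u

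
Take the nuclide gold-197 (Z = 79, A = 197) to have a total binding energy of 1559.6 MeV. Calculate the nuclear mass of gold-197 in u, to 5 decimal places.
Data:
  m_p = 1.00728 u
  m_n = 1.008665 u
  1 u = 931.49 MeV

196.92328 u

Mass defect = 1559.6 MeV / (931.49 MeV/u) = 1.6743068 u
Constituent mass = 79(1.00728) + 118(1.008665) = 198.597590 u
Nuclear mass = 198.597590 − 1.6743068 = 196.9232832 u ≈ 196.92328 u (to 5 decimal places)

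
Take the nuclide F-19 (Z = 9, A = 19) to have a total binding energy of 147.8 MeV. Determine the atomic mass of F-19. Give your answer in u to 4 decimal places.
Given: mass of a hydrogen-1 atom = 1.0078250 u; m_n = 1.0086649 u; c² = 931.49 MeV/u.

18.9984 u

Mass defect = 147.8 MeV / (931.49 MeV/u) = 0.158671 u
Constituent mass = 9(1.0078250) + 10(1.0086649) = 19.1570740 u
Atomic mass = 19.1570740 − 0.158671 = 18.9984030 u ≈ 18.9984 u (to 4 decimal places)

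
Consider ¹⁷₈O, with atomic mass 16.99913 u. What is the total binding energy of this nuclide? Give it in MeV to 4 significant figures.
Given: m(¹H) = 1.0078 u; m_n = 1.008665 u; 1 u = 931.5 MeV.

131.6 MeV

Z = 8, so N = A − Z = 17 − 8 = 9.
Σm = 8·m(¹H) + 9·m_n = 8.0624 + 9.077985 = 17.140385 u
Δm = 17.140385 − 16.99913 = 0.141255 u
E_B = 0.141255 × 931.5 = 131.579 MeV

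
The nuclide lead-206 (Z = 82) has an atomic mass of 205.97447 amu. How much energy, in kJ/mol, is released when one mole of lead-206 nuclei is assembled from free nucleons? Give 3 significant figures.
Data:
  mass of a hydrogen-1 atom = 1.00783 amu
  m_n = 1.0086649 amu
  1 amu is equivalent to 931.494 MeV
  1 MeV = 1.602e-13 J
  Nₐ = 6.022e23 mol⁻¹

The nucleus contains 82 protons and 206 − 82 = 124 neutrons.
Mass of separated nucleons = 82(1.00783) + 124(1.0086649) = 82.64206 + 125.0744476 = 207.7165076 amu
Δm = 207.7165076 − 205.97447 = 1.7420376 amu
Converting to energy: 1.7420376 amu × 931.494 MeV/amu = 1622.70 MeV
Per nucleus in joules: 1622.70 MeV × 1.602e-13 J/MeV = 2.5996e-10 J
Per mole: 2.5996e-10 J × 6.022e23 mol⁻¹ = 1.5655e+14 J/mol

1.57e+11 kJ/mol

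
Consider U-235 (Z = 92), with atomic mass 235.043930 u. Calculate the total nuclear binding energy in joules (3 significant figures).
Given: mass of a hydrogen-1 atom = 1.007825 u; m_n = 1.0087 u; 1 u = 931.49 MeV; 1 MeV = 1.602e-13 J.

Mass of separated nucleons = 92(1.007825) + 143(1.0087) = 92.719900 + 144.2441 = 236.964000 u
The mass defect is 236.964000 − 235.043930 = 1.920070 u.
Binding energy = Δm·c² = 1.920070 × 931.49 MeV/u = 1788.53 MeV
In joules: 1788.53 MeV × 1.602e-13 J/MeV = 2.8652e-10 J

2.87e-10 J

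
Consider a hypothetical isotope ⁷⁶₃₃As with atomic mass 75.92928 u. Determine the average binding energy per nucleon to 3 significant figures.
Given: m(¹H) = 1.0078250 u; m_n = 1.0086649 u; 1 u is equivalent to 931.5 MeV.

Z = 33, so N = A − Z = 76 − 33 = 43.
Total constituent mass: 33 × 1.0078250 + 43 × 1.0086649 = 76.6308157 u
The mass defect is 76.6308157 − 75.92928 = 0.7015357 u.
Binding energy = Δm·c² = 0.7015357 × 931.5 MeV/u = 653.481 MeV
Per nucleon: 653.481 / 76 = 8.598 MeV

8.60 MeV/nucleon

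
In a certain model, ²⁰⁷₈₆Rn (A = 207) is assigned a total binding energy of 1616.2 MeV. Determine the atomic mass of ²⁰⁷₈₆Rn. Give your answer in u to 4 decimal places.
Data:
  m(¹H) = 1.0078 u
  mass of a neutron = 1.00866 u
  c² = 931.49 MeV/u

Mass defect = 1616.2 MeV / (931.49 MeV/u) = 1.735070 u
Constituent mass = 86(1.0078) + 121(1.00866) = 208.71866 u
Atomic mass = 208.71866 − 1.735070 = 206.983590 u ≈ 206.9836 u (to 4 decimal places)

206.9836 u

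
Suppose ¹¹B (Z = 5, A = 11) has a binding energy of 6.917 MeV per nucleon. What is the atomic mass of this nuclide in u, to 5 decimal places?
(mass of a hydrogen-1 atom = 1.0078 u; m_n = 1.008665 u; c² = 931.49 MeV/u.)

11.00931 u

Total binding energy = 11 × 6.917 = 76.087 MeV
Mass defect = 76.087 MeV / (931.49 MeV/u) = 0.0816831 u
Constituent mass = 5(1.0078) + 6(1.008665) = 11.090990 u
Atomic mass = 11.090990 − 0.0816831 = 11.0093069 u ≈ 11.00931 u (to 5 decimal places)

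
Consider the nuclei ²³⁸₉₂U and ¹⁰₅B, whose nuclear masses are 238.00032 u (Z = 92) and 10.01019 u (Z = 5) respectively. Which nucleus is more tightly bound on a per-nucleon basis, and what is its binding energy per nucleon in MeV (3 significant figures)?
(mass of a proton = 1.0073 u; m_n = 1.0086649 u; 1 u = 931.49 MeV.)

²³⁸₉₂U; 7.58 MeV/nucleon

²³⁸₉₂U: Σm = 92(1.0073) + 146(1.0086649) = 239.9366754 u; Δm = 1.9363554 u; E_B = 1803.7 MeV; E_B/A = 7.579 MeV
¹⁰₅B: Σm = 5(1.0073) + 5(1.0086649) = 10.0798245 u; Δm = 0.0696345 u; E_B = 64.864 MeV; E_B/A = 6.486 MeV
²³⁸₉₂U has the higher binding energy per nucleon, so it is the more tightly bound nucleus.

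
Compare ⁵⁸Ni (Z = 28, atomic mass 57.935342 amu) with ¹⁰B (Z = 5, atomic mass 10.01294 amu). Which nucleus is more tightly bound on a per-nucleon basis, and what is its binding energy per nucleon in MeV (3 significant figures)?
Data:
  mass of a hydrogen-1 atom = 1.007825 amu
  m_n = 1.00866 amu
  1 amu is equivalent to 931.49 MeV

⁵⁸Ni; 8.73 MeV/nucleon

⁵⁸Ni: Σm = 28(1.007825) + 30(1.00866) = 58.478900 amu; Δm = 0.543558 amu; E_B = 506.32 MeV; E_B/A = 8.730 MeV
¹⁰B: Σm = 5(1.007825) + 5(1.00866) = 10.082425 amu; Δm = 0.069485 amu; E_B = 64.7246 MeV; E_B/A = 6.472 MeV
⁵⁸Ni has the higher binding energy per nucleon, so it is the more tightly bound nucleus.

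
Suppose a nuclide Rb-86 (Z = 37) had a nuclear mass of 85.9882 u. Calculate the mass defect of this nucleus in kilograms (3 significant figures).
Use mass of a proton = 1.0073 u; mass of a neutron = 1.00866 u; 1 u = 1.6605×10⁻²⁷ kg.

1.17e-27 kg

Mass of separated nucleons = 37(1.0073) + 49(1.00866) = 37.2701 + 49.42434 = 86.69444 u
Δm = 86.69444 − 85.9882 = 0.70624 u
In SI units: 0.70624 u × 1.6605×10⁻²⁷ kg/u = 1.1727e-27 kg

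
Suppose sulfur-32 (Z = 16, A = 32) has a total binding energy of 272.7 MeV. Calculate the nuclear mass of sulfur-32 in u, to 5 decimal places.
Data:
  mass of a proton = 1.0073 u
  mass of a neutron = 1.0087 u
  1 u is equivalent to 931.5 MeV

31.96325 u

Mass defect = 272.7 MeV / (931.5 MeV/u) = 0.2927536 u
Constituent mass = 16(1.0073) + 16(1.0087) = 32.2560 u
Nuclear mass = 32.2560 − 0.2927536 = 31.9632464 u ≈ 31.96325 u (to 5 decimal places)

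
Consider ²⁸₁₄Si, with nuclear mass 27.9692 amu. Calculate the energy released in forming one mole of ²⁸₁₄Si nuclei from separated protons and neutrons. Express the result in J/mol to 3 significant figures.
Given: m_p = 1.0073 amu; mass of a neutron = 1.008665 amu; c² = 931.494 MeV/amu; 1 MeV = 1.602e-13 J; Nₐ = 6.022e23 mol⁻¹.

With 14 protons and 14 neutrons (A = 28):
Total constituent mass: 14 × 1.0073 + 14 × 1.008665 = 28.223510 amu
Δm = 28.223510 − 27.9692 = 0.254310 amu
E_B = 0.254310 × 931.494 = 236.888 MeV
Per nucleus in joules: 236.888 MeV × 1.602e-13 J/MeV = 3.7949e-11 J
Per mole: 3.7949e-11 J × 6.022e23 mol⁻¹ = 2.2853e+13 J/mol

2.29e+13 J/mol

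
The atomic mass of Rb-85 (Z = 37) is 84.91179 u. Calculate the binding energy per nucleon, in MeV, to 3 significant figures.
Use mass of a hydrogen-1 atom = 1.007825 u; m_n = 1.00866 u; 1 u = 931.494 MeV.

8.69 MeV/nucleon

Total constituent mass: 37 × 1.007825 + 48 × 1.00866 = 85.705205 u
The mass defect is 85.705205 − 84.91179 = 0.793415 u.
Converting to energy: 0.793415 u × 931.494 MeV/u = 739.061 MeV
Dividing by A = 85 gives 8.6948 MeV per nucleon.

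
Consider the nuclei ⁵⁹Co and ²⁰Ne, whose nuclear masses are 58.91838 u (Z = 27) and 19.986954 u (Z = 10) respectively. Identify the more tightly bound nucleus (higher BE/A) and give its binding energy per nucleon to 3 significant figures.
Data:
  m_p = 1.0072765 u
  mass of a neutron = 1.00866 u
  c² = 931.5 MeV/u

⁵⁹Co; 8.77 MeV/nucleon

⁵⁹Co: Σm = 27(1.0072765) + 32(1.00866) = 59.4735855 u; Δm = 0.5552055 u; E_B = 517.17 MeV; E_B/A = 8.766 MeV
²⁰Ne: Σm = 10(1.0072765) + 10(1.00866) = 20.1593650 u; Δm = 0.1724110 u; E_B = 160.60 MeV; E_B/A = 8.030 MeV
⁵⁹Co has the higher binding energy per nucleon, so it is the more tightly bound nucleus.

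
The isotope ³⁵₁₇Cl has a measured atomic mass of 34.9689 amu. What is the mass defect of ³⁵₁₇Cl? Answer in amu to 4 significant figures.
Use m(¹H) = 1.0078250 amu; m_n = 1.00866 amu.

With 17 protons and 18 neutrons (A = 35):
Σm = 17·m(¹H) + 18·m_n = 17.1330250 + 18.15588 = 35.2889050 amu
Mass defect Δm = 35.2889050 − 34.9689 = 0.3200050 amu

0.3200 amu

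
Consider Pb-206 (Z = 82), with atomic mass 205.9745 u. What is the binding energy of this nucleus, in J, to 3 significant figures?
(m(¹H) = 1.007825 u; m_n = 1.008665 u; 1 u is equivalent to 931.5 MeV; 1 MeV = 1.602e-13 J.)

The nucleus contains 82 protons and 206 − 82 = 124 neutrons.
Total constituent mass: 82 × 1.007825 + 124 × 1.008665 = 207.716110 u
Mass defect Δm = 207.716110 − 205.9745 = 1.741610 u
E_B = 1.741610 × 931.5 = 1622.31 MeV
In joules: 1622.31 MeV × 1.602e-13 J/MeV = 2.5989e-10 J

2.60e-10 J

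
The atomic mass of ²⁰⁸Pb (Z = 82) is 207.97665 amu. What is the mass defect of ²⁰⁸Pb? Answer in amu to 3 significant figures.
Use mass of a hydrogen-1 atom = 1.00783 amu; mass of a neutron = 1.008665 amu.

1.76 amu

Z = 82, so N = A − Z = 208 − 82 = 126.
Σm = 82·m(¹H) + 126·m_n = 82.64206 + 127.091790 = 209.733850 amu
Mass defect Δm = 209.733850 − 207.97665 = 1.757200 amu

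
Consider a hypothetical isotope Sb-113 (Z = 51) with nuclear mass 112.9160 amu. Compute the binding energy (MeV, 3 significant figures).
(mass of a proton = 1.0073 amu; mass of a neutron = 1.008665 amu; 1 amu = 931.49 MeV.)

Σm = 51·m_p + 62·m_n = 51.3723 + 62.537230 = 113.909530 amu
The mass defect is 113.909530 − 112.9160 = 0.993530 amu.
Converting to energy: 0.993530 amu × 931.49 MeV/amu = 925.463 MeV

925 MeV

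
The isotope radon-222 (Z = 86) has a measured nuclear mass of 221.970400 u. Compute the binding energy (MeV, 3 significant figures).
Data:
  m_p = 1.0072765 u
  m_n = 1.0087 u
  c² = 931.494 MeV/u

Σm = 86·m_p + 136·m_n = 86.6257790 + 137.1832 = 223.8089790 u
Δm = 223.8089790 − 221.970400 = 1.8385790 u
Binding energy = Δm·c² = 1.8385790 × 931.494 MeV/u = 1712.63 MeV

1710 MeV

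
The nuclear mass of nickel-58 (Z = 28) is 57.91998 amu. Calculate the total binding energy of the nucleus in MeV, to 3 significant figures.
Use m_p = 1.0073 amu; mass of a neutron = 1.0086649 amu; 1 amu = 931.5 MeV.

Σm = 28·m_p + 30·m_n = 28.2044 + 30.2599470 = 58.4643470 amu
Δm = 58.4643470 − 57.91998 = 0.5443670 amu
Binding energy = Δm·c² = 0.5443670 × 931.5 MeV/amu = 507.078 MeV

507 MeV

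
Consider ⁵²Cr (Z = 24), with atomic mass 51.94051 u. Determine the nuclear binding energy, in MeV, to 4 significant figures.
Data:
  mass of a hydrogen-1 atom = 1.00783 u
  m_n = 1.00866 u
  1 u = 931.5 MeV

456.3 MeV

Z = 24, so N = A − Z = 52 − 24 = 28.
Mass of separated nucleons = 24(1.00783) + 28(1.00866) = 24.18792 + 28.24248 = 52.43040 u
Δm = 52.43040 − 51.94051 = 0.48989 u
Converting to energy: 0.48989 u × 931.5 MeV/u = 456.333 MeV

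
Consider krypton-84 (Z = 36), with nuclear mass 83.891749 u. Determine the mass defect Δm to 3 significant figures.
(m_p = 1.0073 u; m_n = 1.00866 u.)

Total constituent mass: 36 × 1.0073 + 48 × 1.00866 = 84.67848 u
Mass defect Δm = 84.67848 − 83.891749 = 0.786731 u

0.787 u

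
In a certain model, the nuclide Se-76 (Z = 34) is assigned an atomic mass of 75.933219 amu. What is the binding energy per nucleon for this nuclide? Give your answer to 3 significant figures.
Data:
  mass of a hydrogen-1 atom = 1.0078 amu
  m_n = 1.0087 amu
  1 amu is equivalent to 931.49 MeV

Z = 34, so N = A − Z = 76 − 34 = 42.
Σm = 34·m(¹H) + 42·m_n = 34.2652 + 42.3654 = 76.6306 amu
The mass defect is 76.6306 − 75.933219 = 0.697381 amu.
Converting to energy: 0.697381 amu × 931.49 MeV/amu = 649.603 MeV
Dividing by A = 76 gives 8.547 MeV per nucleon.

8.55 MeV/nucleon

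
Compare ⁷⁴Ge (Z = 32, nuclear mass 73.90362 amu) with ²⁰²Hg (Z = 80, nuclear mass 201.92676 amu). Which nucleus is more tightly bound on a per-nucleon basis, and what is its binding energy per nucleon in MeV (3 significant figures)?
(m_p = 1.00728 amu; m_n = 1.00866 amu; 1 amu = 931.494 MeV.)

⁷⁴Ge: Σm = 32(1.00728) + 42(1.00866) = 74.59668 amu; Δm = 0.69306 amu; E_B = 645.58 MeV; E_B/A = 8.724 MeV
²⁰²Hg: Σm = 80(1.00728) + 122(1.00866) = 203.63892 amu; Δm = 1.71216 amu; E_B = 1594.87 MeV; E_B/A = 7.895 MeV
⁷⁴Ge has the higher binding energy per nucleon, so it is the more tightly bound nucleus.

⁷⁴Ge; 8.72 MeV/nucleon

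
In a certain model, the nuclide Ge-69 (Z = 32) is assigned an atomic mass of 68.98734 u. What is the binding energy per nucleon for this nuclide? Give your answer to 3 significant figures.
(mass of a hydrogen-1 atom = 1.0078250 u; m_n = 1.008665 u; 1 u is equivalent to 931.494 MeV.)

Z = 32, so N = A − Z = 69 − 32 = 37.
Σm = 32·m(¹H) + 37·m_n = 32.2504000 + 37.320605 = 69.5710050 u
Mass defect Δm = 69.5710050 − 68.98734 = 0.5836650 u
Converting to energy: 0.5836650 u × 931.494 MeV/u = 543.680 MeV
Dividing by A = 69 gives 7.879 MeV per nucleon.

7.88 MeV/nucleon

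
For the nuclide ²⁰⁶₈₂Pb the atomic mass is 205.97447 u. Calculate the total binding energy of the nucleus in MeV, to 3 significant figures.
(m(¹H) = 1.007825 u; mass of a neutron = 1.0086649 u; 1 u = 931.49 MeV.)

The nucleus contains 82 protons and 206 − 82 = 124 neutrons.
Total constituent mass: 82 × 1.007825 + 124 × 1.0086649 = 207.7160976 u
Δm = 207.7160976 − 205.97447 = 1.7416276 u
Binding energy = Δm·c² = 1.7416276 × 931.49 MeV/u = 1622.31 MeV

1620 MeV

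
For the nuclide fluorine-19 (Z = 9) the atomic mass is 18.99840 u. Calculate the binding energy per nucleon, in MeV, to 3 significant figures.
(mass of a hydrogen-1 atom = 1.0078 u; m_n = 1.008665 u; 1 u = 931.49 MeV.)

Total constituent mass: 9 × 1.0078 + 10 × 1.008665 = 19.156850 u
The mass defect is 19.156850 − 18.99840 = 0.158450 u.
Binding energy = Δm·c² = 0.158450 × 931.49 MeV/u = 147.595 MeV
Per nucleon: 147.595 / 19 = 7.768 MeV

7.77 MeV/nucleon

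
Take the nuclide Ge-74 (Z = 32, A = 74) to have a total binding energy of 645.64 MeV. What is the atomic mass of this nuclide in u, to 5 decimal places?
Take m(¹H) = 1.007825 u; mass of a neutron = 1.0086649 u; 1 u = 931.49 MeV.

Mass defect = 645.64 MeV / (931.49 MeV/u) = 0.6931261 u
Constituent mass = 32(1.007825) + 42(1.0086649) = 74.6143258 u
Atomic mass = 74.6143258 − 0.6931261 = 73.9211997 u ≈ 73.92120 u (to 5 decimal places)

73.92120 u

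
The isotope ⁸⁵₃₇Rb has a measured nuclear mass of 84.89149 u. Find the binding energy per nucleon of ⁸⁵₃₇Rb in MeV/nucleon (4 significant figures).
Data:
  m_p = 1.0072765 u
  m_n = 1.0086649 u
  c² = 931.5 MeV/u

8.698 MeV/nucleon

Z = 37, so N = A − Z = 85 − 37 = 48.
Σm = 37·m_p + 48·m_n = 37.2692305 + 48.4159152 = 85.6851457 u
Δm = 85.6851457 − 84.89149 = 0.7936557 u
Converting to energy: 0.7936557 u × 931.5 MeV/u = 739.290 MeV
Per nucleon: 739.290 / 85 = 8.698 MeV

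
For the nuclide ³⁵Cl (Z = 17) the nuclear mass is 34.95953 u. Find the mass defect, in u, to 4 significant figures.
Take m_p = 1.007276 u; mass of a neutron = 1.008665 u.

Σm = 17·m_p + 18·m_n = 17.123692 + 18.155970 = 35.279662 u
Δm = 35.279662 − 34.95953 = 0.320132 u

0.3201 u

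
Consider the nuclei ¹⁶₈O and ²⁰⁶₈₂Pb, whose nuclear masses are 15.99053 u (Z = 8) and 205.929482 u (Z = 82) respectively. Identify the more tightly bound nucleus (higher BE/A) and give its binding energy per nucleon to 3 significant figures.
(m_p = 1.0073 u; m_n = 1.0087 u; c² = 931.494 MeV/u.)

¹⁶₈O: Σm = 8(1.0073) + 8(1.0087) = 16.1280 u; Δm = 0.13747 u; E_B = 128.05 MeV; E_B/A = 8.003 MeV
²⁰⁶₈₂Pb: Σm = 82(1.0073) + 124(1.0087) = 207.6774 u; Δm = 1.747918 u; E_B = 1628.2 MeV; E_B/A = 7.904 MeV
¹⁶₈O has the higher binding energy per nucleon, so it is the more tightly bound nucleus.

¹⁶₈O; 8.00 MeV/nucleon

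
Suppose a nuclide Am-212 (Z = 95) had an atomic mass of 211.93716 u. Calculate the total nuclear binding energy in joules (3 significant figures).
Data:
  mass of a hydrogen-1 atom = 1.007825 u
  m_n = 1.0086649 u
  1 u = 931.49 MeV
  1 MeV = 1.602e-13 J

2.72e-10 J

Z = 95, so N = A − Z = 212 − 95 = 117.
Total constituent mass: 95 × 1.007825 + 117 × 1.0086649 = 213.7571683 u
The mass defect is 213.7571683 − 211.93716 = 1.8200083 u.
Binding energy = Δm·c² = 1.8200083 × 931.49 MeV/u = 1695.32 MeV
In joules: 1695.32 MeV × 1.602e-13 J/MeV = 2.7159e-10 J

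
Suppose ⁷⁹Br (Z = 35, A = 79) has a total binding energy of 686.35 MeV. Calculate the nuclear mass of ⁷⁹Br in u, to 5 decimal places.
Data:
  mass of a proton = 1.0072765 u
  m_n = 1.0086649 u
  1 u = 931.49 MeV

78.89910 u

Mass defect = 686.35 MeV / (931.49 MeV/u) = 0.7368302 u
Constituent mass = 35(1.0072765) + 44(1.0086649) = 79.6359331 u
Nuclear mass = 79.6359331 − 0.7368302 = 78.8991029 u ≈ 78.89910 u (to 5 decimal places)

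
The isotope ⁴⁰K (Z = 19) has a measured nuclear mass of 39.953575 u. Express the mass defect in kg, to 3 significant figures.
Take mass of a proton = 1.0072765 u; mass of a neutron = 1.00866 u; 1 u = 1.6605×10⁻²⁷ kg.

Z = 19, so N = A − Z = 40 − 19 = 21.
Mass of separated nucleons = 19(1.0072765) + 21(1.00866) = 19.1382535 + 21.18186 = 40.3201135 u
The mass defect is 40.3201135 − 39.953575 = 0.3665385 u.
In SI units: 0.3665385 u × 1.6605×10⁻²⁷ kg/u = 6.0864e-28 kg

6.09e-28 kg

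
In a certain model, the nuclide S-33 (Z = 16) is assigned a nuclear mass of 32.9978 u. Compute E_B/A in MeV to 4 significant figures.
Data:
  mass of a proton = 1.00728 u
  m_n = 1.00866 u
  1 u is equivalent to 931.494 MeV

7.506 MeV/nucleon

Z = 16, so N = A − Z = 33 − 16 = 17.
Σm = 16·m_p + 17·m_n = 16.11648 + 17.14722 = 33.26370 u
Δm = 33.26370 − 32.9978 = 0.26590 u
E_B = 0.26590 × 931.494 = 247.684 MeV
Dividing by A = 33 gives 7.506 MeV per nucleon.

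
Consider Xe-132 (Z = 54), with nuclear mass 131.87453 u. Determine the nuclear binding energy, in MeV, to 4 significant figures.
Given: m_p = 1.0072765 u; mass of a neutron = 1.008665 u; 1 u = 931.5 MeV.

1112 MeV

With 54 protons and 78 neutrons (A = 132):
Total constituent mass: 54 × 1.0072765 + 78 × 1.008665 = 133.0688010 u
The mass defect is 133.0688010 − 131.87453 = 1.1942710 u.
Converting to energy: 1.1942710 u × 931.5 MeV/u = 1112.46 MeV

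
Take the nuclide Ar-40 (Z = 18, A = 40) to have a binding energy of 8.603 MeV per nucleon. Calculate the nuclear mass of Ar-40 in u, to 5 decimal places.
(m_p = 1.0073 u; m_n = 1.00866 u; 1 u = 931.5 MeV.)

Total binding energy = 40 × 8.603 = 344.120 MeV
Mass defect = 344.120 MeV / (931.5 MeV/u) = 0.3694257 u
Constituent mass = 18(1.0073) + 22(1.00866) = 40.32192 u
Nuclear mass = 40.32192 − 0.3694257 = 39.9524943 u ≈ 39.95249 u (to 5 decimal places)

39.95249 u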